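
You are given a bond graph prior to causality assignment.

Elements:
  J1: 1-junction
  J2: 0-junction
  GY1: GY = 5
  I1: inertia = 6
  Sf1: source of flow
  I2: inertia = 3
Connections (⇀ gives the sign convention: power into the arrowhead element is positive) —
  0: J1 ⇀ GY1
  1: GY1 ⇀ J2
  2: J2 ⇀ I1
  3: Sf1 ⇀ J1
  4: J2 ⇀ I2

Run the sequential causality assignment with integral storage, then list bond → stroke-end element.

bond 0 stroke→J1
bond 1 stroke→J2
bond 2 stroke→I1
bond 3 stroke→Sf1
bond 4 stroke→I2

bond 3 →Sf1  (Sf1 fixes flow; stroke at Sf1)
bond 0 →J1  (J1 flow already set via bond 3)
bond 1 →J2  (GY GY1: same side as bond 0)
bond 2 →I1  (common-e at J2 fixed by 1)
bond 4 →I2  (0-jn J2 has e-setter on 1)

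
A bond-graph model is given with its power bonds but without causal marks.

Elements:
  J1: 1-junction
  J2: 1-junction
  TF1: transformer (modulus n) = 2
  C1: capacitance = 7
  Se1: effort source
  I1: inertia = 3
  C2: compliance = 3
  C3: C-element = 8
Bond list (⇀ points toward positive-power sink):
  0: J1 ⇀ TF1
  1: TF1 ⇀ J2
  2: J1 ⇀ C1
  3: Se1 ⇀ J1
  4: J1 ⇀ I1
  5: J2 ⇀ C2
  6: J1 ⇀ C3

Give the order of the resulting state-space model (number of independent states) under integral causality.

bond 3 |J1  (Se1 fixes effort; stroke away)
bond 2 |J1  (prefer integral on C1)
bond 4 |I1  (prefer integral on I1)
bond 0 |J1  (1-jn J1 has f-setter on 4)
bond 6 |J1  (1-jn J1 has f-setter on 4)
bond 1 |TF1  (TF TF1: opposite of bond 0)
bond 5 |J2  (common-f at J2 fixed by 1)

4  (C1, C2, C3, I1 all integral)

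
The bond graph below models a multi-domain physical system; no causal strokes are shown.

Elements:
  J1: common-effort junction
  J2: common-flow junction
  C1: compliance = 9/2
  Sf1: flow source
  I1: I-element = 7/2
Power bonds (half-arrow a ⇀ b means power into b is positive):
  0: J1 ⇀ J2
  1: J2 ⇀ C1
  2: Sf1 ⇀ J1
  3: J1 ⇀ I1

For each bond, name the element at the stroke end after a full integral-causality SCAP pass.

β0 |J1
β1 |J2
β2 |Sf1
β3 |I1

b2 |Sf1  (Sf1 (Sf) sets flow on bond)
b1 |J2  (C1 integral (e out))
b0 |J1  (J2 needs exactly one f-in)
b3 |I1  (J1 effort already set via bond 0)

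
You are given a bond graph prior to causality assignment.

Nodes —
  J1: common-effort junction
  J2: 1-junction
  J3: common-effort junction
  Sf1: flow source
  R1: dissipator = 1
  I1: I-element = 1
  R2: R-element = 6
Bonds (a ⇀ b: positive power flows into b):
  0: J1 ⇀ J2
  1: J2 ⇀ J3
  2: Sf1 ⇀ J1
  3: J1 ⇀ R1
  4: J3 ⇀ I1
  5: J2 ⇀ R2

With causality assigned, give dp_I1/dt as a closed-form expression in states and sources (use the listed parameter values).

bond 2 →Sf1  (source Sf1 imposes f)
bond 4 →I1  (prefer integral on I1)
bond 1 →J3  (J3 needs exactly one e-in)
bond 0 →J2  (1-jn J2 has f-setter on 1)
bond 5 →J2  (J2: bond 1 brought flow, rest push out)
bond 3 →J1  (only one effort-in slot at J1)

dp_I1/dt = F_Sf1 - 7*p_I1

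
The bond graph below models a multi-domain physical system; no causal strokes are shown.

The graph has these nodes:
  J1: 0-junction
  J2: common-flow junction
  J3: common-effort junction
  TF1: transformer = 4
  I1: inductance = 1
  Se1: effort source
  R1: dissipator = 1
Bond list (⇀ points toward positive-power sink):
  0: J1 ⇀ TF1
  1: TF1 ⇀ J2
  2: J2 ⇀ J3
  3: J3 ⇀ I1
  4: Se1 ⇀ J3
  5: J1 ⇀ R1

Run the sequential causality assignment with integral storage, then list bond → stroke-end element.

#4 stroke→J3  (source Se1 imposes e)
#2 stroke→J2  (common-e at J3 fixed by 4)
#3 stroke→I1  (common-e at J3 fixed by 4)
#1 stroke→TF1  (J2: last free bond brings flow in)
#0 stroke→J1  (TF1: transformer flips bond 1)
#5 stroke→R1  (0-jn J1 has e-setter on 0)

bond 0 stroke at J1
bond 1 stroke at TF1
bond 2 stroke at J2
bond 3 stroke at I1
bond 4 stroke at J3
bond 5 stroke at R1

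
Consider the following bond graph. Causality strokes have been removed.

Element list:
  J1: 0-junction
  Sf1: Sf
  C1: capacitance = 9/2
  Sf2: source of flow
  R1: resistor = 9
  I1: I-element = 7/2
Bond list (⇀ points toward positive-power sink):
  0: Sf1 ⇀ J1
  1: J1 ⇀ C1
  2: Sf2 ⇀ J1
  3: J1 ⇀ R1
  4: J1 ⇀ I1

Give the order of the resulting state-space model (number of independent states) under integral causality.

#0 |Sf1  (Sf1: flow source, stroke at near end)
#2 |Sf2  (Sf2 fixes flow; stroke at Sf2)
#1 |J1  (C1 integral (e out))
#3 |R1  (J1: bond 1 brought effort, rest push out)
#4 |I1  (0-jn J1 has e-setter on 1)

2  (C1, I1 all integral)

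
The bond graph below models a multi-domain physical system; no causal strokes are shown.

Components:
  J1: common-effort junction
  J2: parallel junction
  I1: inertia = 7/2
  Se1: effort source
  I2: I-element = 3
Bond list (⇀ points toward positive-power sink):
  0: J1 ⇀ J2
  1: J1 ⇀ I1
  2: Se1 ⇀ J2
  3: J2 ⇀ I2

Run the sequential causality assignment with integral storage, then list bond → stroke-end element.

bond 0 →J1
bond 1 →I1
bond 2 →J2
bond 3 →I2

β2 stroke at J2  (source Se1 imposes e)
β0 stroke at J1  (J2 effort already set via bond 2)
β3 stroke at I2  (0-jn J2 has e-setter on 2)
β1 stroke at I1  (J1: bond 0 brought effort, rest push out)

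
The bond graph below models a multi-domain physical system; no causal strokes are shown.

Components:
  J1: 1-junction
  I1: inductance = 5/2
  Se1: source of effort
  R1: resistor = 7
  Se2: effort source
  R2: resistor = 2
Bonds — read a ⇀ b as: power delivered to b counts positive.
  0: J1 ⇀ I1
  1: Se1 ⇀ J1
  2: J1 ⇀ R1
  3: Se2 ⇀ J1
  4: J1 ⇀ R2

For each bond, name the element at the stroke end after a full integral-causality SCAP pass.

β0 |I1
β1 |J1
β2 |J1
β3 |J1
β4 |J1

bond 1 |J1  (source Se1 imposes e)
bond 3 |J1  (source Se2 imposes e)
bond 0 |I1  (I1: I, integral causality)
bond 2 |J1  (J1 flow already set via bond 0)
bond 4 |J1  (1-jn J1 has f-setter on 0)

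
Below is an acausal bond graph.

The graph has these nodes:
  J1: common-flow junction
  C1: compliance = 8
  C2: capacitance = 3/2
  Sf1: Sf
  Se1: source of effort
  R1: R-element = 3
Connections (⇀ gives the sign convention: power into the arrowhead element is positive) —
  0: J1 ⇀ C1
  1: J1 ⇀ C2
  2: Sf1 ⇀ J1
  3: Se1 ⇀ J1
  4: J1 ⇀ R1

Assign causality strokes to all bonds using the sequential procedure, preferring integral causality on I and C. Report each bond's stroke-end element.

#0 |J1
#1 |J1
#2 |Sf1
#3 |J1
#4 |J1

bond 2 stroke→Sf1  (Sf1: flow source, stroke at near end)
bond 3 stroke→J1  (Se1 (Se) sets effort on bond)
bond 0 stroke→J1  (common-f at J1 fixed by 2)
bond 1 stroke→J1  (common-f at J1 fixed by 2)
bond 4 stroke→J1  (1-jn J1 has f-setter on 2)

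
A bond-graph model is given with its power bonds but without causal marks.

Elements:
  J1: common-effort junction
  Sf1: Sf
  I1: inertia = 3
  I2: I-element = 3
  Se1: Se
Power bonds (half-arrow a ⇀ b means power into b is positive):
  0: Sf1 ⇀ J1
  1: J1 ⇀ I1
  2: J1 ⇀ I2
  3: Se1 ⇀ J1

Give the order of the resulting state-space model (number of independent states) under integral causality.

β0 |Sf1  (Sf1 (Sf) sets flow on bond)
β3 |J1  (source Se1 imposes e)
β1 |I1  (J1: bond 3 brought effort, rest push out)
β2 |I2  (J1 effort already set via bond 3)

2  (I1, I2 all integral)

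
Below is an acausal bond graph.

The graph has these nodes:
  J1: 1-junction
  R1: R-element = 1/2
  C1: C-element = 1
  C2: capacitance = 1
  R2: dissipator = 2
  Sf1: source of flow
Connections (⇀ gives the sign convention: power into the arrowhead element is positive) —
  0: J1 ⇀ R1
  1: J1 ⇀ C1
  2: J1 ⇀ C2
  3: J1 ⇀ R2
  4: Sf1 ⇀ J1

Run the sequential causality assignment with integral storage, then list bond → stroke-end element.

bond 4 stroke at Sf1  (Sf1: flow source, stroke at near end)
bond 0 stroke at J1  (J1 flow already set via bond 4)
bond 1 stroke at J1  (J1: bond 4 brought flow, rest push out)
bond 2 stroke at J1  (J1 flow already set via bond 4)
bond 3 stroke at J1  (J1: bond 4 brought flow, rest push out)

b0 →J1
b1 →J1
b2 →J1
b3 →J1
b4 →Sf1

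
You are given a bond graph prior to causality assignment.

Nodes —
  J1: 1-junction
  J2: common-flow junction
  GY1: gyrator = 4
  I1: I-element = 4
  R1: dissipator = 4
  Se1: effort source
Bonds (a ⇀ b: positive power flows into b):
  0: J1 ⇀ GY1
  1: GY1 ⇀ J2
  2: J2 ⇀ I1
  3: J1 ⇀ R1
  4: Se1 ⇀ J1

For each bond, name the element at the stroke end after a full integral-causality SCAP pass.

#4 stroke at J1  (source Se1 imposes e)
#2 stroke at I1  (I1: I, integral causality)
#1 stroke at J2  (common-f at J2 fixed by 2)
#0 stroke at J1  (GY1 both-in/both-out from 1)
#3 stroke at R1  (only one flow-in slot at J1)

bond 0 stroke→J1
bond 1 stroke→J2
bond 2 stroke→I1
bond 3 stroke→R1
bond 4 stroke→J1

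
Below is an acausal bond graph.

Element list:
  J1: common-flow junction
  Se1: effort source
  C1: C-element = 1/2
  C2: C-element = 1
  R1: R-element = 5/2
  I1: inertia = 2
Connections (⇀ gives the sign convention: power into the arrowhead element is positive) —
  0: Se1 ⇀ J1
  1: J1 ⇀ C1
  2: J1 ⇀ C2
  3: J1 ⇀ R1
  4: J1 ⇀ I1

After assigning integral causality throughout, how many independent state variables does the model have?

bond 0 stroke at J1  (Se1 (Se) sets effort on bond)
bond 1 stroke at J1  (C1 outputs effort q/C1)
bond 2 stroke at J1  (prefer integral on C2)
bond 4 stroke at I1  (I1 outputs flow p/I1)
bond 3 stroke at J1  (1-jn J1 has f-setter on 4)

3  (C1, C2, I1 all integral)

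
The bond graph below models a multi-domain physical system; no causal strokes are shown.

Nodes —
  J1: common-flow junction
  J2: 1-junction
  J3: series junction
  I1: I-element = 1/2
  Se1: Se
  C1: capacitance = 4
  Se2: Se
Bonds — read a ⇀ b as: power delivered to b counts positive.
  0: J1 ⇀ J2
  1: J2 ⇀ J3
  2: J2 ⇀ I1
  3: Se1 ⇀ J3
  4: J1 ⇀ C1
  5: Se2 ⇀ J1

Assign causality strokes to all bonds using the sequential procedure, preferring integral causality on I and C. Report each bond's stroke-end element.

β3 →J3  (source Se1 imposes e)
β5 →J1  (Se2 (Se) sets effort on bond)
β1 →J2  (only one flow-in slot at J3)
β2 →I1  (I1 integral (f out))
β0 →J2  (J2: bond 2 brought flow, rest push out)
β4 →J1  (1-jn J1 has f-setter on 0)

b0 |J2
b1 |J2
b2 |I1
b3 |J3
b4 |J1
b5 |J1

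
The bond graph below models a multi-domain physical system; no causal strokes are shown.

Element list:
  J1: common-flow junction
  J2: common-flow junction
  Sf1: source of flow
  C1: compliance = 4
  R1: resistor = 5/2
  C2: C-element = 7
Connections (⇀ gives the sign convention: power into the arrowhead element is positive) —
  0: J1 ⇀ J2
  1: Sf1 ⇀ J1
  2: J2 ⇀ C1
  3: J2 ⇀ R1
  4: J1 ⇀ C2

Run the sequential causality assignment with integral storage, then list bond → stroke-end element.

bond 1 stroke at Sf1  (source Sf1 imposes f)
bond 0 stroke at J1  (common-f at J1 fixed by 1)
bond 4 stroke at J1  (J1 flow already set via bond 1)
bond 2 stroke at J2  (1-jn J2 has f-setter on 0)
bond 3 stroke at J2  (J2 flow already set via bond 0)

bond 0 stroke at J1
bond 1 stroke at Sf1
bond 2 stroke at J2
bond 3 stroke at J2
bond 4 stroke at J1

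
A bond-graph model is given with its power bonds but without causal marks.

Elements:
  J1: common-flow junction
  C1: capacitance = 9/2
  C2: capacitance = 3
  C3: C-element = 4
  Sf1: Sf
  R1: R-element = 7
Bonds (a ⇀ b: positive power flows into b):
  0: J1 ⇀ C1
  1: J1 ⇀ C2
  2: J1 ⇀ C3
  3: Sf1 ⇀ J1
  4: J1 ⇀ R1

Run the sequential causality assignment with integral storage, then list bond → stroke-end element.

#3 →Sf1  (Sf1 fixes flow; stroke at Sf1)
#0 →J1  (J1: bond 3 brought flow, rest push out)
#1 →J1  (J1: bond 3 brought flow, rest push out)
#2 →J1  (1-jn J1 has f-setter on 3)
#4 →J1  (J1 flow already set via bond 3)

b0 stroke at J1
b1 stroke at J1
b2 stroke at J1
b3 stroke at Sf1
b4 stroke at J1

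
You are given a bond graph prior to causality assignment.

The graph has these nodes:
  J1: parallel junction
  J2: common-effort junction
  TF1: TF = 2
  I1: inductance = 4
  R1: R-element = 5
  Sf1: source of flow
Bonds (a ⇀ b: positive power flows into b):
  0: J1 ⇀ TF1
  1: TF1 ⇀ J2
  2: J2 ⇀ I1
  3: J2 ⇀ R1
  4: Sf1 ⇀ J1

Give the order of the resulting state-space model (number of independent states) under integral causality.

b4 |Sf1  (Sf1 fixes flow; stroke at Sf1)
b0 |J1  (only one effort-in slot at J1)
b1 |TF1  (through TF1, causality passes straight; one stroke at TF1)
b2 |I1  (I1 outputs flow p/I1)
b3 |J2  (J2 needs exactly one e-in)

1  (I1 all integral)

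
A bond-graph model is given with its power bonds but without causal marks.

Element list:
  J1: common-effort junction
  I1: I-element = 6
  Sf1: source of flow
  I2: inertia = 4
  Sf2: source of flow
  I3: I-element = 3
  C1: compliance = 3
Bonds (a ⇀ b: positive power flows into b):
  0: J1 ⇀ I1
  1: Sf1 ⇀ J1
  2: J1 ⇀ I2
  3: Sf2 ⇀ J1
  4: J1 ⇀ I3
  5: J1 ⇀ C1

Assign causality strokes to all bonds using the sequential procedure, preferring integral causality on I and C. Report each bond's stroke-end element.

β0 stroke→I1
β1 stroke→Sf1
β2 stroke→I2
β3 stroke→Sf2
β4 stroke→I3
β5 stroke→J1

bond 1 |Sf1  (Sf1 fixes flow; stroke at Sf1)
bond 3 |Sf2  (Sf2 (Sf) sets flow on bond)
bond 0 |I1  (I1 integral (f out))
bond 2 |I2  (prefer integral on I2)
bond 4 |I3  (prefer integral on I3)
bond 5 |J1  (closing 0-jn rule on J1)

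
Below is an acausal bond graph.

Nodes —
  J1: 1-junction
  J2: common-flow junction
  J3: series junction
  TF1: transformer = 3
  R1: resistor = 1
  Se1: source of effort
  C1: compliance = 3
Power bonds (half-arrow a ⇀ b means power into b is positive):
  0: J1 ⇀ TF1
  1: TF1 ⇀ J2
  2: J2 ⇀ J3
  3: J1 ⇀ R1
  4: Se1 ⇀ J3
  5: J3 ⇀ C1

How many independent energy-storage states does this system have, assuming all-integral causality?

1  (C1 all integral)

b4 →J3  (source Se1 imposes e)
b5 →J3  (C1 integral (e out))
b2 →J2  (J3: last free bond brings flow in)
b1 →TF1  (closing 1-jn rule on J2)
b0 →J1  (TF1 one-in-one-out from 1)
b3 →R1  (J1: last free bond brings flow in)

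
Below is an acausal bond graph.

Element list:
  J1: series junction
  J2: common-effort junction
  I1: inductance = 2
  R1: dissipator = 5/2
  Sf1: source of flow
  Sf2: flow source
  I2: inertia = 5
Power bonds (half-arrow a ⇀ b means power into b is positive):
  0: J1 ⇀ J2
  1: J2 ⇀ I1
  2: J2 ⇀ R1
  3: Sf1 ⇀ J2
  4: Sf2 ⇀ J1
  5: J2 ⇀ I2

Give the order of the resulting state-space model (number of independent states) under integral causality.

β3 stroke→Sf1  (Sf1 fixes flow; stroke at Sf1)
β4 stroke→Sf2  (Sf2 fixes flow; stroke at Sf2)
β0 stroke→J1  (common-f at J1 fixed by 4)
β1 stroke→I1  (I1 outputs flow p/I1)
β5 stroke→I2  (I2: I, integral causality)
β2 stroke→J2  (closing 0-jn rule on J2)

2  (I1, I2 all integral)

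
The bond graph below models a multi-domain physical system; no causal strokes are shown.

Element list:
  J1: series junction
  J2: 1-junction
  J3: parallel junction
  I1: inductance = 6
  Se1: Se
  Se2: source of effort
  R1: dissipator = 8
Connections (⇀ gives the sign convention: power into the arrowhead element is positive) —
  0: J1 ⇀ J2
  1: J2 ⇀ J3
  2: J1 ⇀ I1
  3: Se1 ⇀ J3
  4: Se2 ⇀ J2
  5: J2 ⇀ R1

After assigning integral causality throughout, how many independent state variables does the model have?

b3 →J3  (source Se1 imposes e)
b4 →J2  (Se2 fixes effort; stroke away)
b1 →J2  (common-e at J3 fixed by 3)
b2 →I1  (prefer integral on I1)
b0 →J1  (J1 flow already set via bond 2)
b5 →J2  (J2 flow already set via bond 0)

1  (I1 all integral)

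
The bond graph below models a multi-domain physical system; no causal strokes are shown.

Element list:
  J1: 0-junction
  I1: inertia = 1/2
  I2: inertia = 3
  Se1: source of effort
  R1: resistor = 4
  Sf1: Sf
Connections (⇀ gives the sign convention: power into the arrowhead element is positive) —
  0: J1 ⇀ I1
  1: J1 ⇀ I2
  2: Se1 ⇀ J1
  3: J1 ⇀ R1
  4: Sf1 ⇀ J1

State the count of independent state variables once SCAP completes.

β2 |J1  (Se1 (Se) sets effort on bond)
β4 |Sf1  (Sf1 fixes flow; stroke at Sf1)
β0 |I1  (0-jn J1 has e-setter on 2)
β1 |I2  (J1: bond 2 brought effort, rest push out)
β3 |R1  (common-e at J1 fixed by 2)

2  (I1, I2 all integral)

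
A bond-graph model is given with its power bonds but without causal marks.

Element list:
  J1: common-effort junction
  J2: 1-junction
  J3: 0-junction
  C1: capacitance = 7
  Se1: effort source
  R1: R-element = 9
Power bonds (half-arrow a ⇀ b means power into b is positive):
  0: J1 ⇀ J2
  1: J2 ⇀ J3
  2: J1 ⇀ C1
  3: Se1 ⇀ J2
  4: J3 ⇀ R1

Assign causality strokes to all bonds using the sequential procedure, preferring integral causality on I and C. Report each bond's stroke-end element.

b0 |J2
b1 |J3
b2 |J1
b3 |J2
b4 |R1

#3 stroke at J2  (source Se1 imposes e)
#2 stroke at J1  (C1 outputs effort q/C1)
#0 stroke at J2  (J1 effort already set via bond 2)
#1 stroke at J3  (only one flow-in slot at J2)
#4 stroke at R1  (0-jn J3 has e-setter on 1)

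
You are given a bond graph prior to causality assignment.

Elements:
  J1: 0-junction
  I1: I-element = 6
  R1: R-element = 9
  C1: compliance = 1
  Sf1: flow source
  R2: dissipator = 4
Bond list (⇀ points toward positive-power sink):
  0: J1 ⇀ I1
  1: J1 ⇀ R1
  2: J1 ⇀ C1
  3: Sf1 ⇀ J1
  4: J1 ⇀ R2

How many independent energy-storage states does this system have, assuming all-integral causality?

#3 stroke→Sf1  (Sf1 (Sf) sets flow on bond)
#0 stroke→I1  (I1: I, integral causality)
#2 stroke→J1  (C1 outputs effort q/C1)
#1 stroke→R1  (J1 effort already set via bond 2)
#4 stroke→R2  (J1 effort already set via bond 2)

2  (C1, I1 all integral)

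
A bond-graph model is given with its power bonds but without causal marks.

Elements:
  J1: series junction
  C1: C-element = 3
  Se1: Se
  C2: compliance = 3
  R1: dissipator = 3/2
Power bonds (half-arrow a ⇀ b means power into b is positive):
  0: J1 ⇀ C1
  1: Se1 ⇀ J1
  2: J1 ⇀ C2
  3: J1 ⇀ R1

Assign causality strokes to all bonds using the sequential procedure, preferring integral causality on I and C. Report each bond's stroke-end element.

#1 stroke at J1  (source Se1 imposes e)
#0 stroke at J1  (C1 outputs effort q/C1)
#2 stroke at J1  (C2 outputs effort q/C2)
#3 stroke at R1  (closing 1-jn rule on J1)

#0 →J1
#1 →J1
#2 →J1
#3 →R1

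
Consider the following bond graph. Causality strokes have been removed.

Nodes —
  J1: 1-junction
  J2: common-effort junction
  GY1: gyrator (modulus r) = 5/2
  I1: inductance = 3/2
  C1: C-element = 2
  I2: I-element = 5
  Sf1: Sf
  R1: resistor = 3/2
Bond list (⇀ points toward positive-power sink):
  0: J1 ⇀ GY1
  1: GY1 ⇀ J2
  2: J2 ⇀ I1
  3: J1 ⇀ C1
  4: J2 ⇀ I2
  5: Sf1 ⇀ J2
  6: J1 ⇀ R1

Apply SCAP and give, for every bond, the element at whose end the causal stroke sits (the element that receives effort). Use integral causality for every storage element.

#5 →Sf1  (Sf1: flow source, stroke at near end)
#2 →I1  (I1: I, integral causality)
#3 →J1  (C1 outputs effort q/C1)
#4 →I2  (I2 outputs flow p/I2)
#1 →J2  (J2: last free bond brings effort in)
#0 →J1  (GY1: gyrator matches bond 1)
#6 →R1  (J1: last free bond brings flow in)

β0 →J1
β1 →J2
β2 →I1
β3 →J1
β4 →I2
β5 →Sf1
β6 →R1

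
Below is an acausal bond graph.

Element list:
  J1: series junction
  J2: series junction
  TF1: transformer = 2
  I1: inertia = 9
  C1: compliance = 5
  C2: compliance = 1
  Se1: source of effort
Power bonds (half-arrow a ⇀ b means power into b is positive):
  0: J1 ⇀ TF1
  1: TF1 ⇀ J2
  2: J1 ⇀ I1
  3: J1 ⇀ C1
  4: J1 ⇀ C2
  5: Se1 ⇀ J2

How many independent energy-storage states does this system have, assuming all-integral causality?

3  (C1, C2, I1 all integral)

#5 →J2  (Se1 (Se) sets effort on bond)
#1 →TF1  (closing 1-jn rule on J2)
#0 →J1  (through TF1, causality passes straight; one stroke at TF1)
#2 →I1  (I1: I, integral causality)
#3 →J1  (1-jn J1 has f-setter on 2)
#4 →J1  (1-jn J1 has f-setter on 2)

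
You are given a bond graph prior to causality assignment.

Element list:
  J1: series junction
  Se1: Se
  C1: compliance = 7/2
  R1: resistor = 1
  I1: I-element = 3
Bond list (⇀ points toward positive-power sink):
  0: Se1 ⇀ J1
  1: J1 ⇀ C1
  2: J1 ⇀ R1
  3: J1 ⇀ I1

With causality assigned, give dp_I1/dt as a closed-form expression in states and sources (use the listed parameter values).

b0 stroke at J1  (source Se1 imposes e)
b1 stroke at J1  (C1: C, integral causality)
b3 stroke at I1  (prefer integral on I1)
b2 stroke at J1  (J1 flow already set via bond 3)

dp_I1/dt = E_Se1 - p_I1/3 - 2*q_C1/7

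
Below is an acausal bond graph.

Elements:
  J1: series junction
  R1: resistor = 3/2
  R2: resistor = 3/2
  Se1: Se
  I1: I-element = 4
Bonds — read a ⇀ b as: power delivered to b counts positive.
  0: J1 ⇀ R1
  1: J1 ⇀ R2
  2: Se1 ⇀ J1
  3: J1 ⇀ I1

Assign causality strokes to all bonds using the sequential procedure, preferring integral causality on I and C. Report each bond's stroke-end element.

β2 |J1  (Se1 fixes effort; stroke away)
β3 |I1  (I1 integral (f out))
β0 |J1  (1-jn J1 has f-setter on 3)
β1 |J1  (1-jn J1 has f-setter on 3)

b0 stroke at J1
b1 stroke at J1
b2 stroke at J1
b3 stroke at I1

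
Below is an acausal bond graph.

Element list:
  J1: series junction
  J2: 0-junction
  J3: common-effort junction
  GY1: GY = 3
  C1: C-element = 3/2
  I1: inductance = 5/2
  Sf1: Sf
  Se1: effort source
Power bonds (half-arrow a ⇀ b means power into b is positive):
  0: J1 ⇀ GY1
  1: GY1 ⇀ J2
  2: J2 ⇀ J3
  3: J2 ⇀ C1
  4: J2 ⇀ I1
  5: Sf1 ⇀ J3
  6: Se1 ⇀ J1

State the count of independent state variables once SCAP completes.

2  (C1, I1 all integral)

b5 stroke→Sf1  (Sf1 fixes flow; stroke at Sf1)
b6 stroke→J1  (Se1 fixes effort; stroke away)
b0 stroke→GY1  (only one flow-in slot at J1)
b2 stroke→J3  (only one effort-in slot at J3)
b1 stroke→GY1  (GY1: gyrator matches bond 0)
b3 stroke→J2  (C1: C, integral causality)
b4 stroke→I1  (0-jn J2 has e-setter on 3)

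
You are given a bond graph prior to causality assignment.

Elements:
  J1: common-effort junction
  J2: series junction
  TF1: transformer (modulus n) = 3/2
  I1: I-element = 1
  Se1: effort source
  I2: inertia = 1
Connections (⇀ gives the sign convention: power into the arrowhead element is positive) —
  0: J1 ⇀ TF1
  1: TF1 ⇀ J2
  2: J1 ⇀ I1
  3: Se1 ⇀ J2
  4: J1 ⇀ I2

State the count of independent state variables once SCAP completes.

bond 3 stroke→J2  (Se1: effort source, stroke at far end)
bond 1 stroke→TF1  (only one flow-in slot at J2)
bond 0 stroke→J1  (TF1 one-in-one-out from 1)
bond 2 stroke→I1  (common-e at J1 fixed by 0)
bond 4 stroke→I2  (common-e at J1 fixed by 0)

2  (I1, I2 all integral)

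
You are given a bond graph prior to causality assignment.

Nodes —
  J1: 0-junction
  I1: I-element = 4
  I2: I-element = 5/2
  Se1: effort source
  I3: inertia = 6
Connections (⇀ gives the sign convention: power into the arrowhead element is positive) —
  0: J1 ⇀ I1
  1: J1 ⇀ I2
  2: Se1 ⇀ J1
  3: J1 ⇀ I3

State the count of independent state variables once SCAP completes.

b2 →J1  (Se1 fixes effort; stroke away)
b0 →I1  (common-e at J1 fixed by 2)
b1 →I2  (0-jn J1 has e-setter on 2)
b3 →I3  (0-jn J1 has e-setter on 2)

3  (I1, I2, I3 all integral)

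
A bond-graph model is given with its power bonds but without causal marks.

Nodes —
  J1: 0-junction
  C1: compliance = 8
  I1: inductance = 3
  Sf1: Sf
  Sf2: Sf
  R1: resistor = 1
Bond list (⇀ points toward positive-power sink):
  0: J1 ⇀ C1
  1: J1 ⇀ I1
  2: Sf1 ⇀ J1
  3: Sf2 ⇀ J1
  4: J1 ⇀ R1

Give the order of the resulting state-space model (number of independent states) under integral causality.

2  (C1, I1 all integral)

#2 |Sf1  (source Sf1 imposes f)
#3 |Sf2  (Sf2 (Sf) sets flow on bond)
#0 |J1  (prefer integral on C1)
#1 |I1  (J1 effort already set via bond 0)
#4 |R1  (J1 effort already set via bond 0)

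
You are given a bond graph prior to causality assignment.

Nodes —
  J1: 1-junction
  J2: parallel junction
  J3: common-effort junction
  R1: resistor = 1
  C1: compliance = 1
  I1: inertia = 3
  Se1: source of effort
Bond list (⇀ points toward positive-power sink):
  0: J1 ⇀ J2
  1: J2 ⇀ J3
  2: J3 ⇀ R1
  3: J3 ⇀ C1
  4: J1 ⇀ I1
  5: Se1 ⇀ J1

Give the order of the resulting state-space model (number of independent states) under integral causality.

bond 5 |J1  (Se1: effort source, stroke at far end)
bond 3 |J3  (C1 outputs effort q/C1)
bond 1 |J2  (J3: bond 3 brought effort, rest push out)
bond 2 |R1  (J3 effort already set via bond 3)
bond 0 |J1  (J2 effort already set via bond 1)
bond 4 |I1  (J1 needs exactly one f-in)

2  (C1, I1 all integral)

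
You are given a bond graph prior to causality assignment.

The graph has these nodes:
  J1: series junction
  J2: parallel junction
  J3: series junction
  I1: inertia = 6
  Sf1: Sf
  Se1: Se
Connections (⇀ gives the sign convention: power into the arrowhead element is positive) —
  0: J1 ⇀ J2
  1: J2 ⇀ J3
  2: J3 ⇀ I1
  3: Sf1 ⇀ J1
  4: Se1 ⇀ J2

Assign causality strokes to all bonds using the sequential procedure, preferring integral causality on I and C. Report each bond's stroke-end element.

β0 →J1
β1 →J3
β2 →I1
β3 →Sf1
β4 →J2

β3 stroke at Sf1  (Sf1 (Sf) sets flow on bond)
β4 stroke at J2  (Se1: effort source, stroke at far end)
β0 stroke at J1  (J1: bond 3 brought flow, rest push out)
β1 stroke at J3  (J2 effort already set via bond 4)
β2 stroke at I1  (closing 1-jn rule on J3)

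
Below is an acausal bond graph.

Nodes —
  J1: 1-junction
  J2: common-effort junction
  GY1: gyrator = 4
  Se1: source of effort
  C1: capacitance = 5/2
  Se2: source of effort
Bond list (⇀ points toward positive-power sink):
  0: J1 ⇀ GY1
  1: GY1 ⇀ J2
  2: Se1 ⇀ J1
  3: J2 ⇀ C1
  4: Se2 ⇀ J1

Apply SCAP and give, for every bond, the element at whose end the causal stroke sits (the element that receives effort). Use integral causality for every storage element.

bond 2 →J1  (Se1 (Se) sets effort on bond)
bond 4 →J1  (Se2: effort source, stroke at far end)
bond 0 →GY1  (only one flow-in slot at J1)
bond 1 →GY1  (GY1: gyrator matches bond 0)
bond 3 →J2  (J2 needs exactly one e-in)

β0 stroke at GY1
β1 stroke at GY1
β2 stroke at J1
β3 stroke at J2
β4 stroke at J1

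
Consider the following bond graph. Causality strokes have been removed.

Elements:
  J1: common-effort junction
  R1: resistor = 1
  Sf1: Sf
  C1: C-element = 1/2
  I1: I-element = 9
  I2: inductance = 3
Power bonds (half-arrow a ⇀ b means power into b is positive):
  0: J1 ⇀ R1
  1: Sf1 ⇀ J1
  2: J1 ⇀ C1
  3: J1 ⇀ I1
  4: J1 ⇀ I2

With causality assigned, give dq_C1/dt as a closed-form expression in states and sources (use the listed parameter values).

β1 |Sf1  (Sf1: flow source, stroke at near end)
β2 |J1  (C1: C, integral causality)
β0 |R1  (J1 effort already set via bond 2)
β3 |I1  (J1: bond 2 brought effort, rest push out)
β4 |I2  (J1 effort already set via bond 2)

dq_C1/dt = F_Sf1 - p_I1/9 - p_I2/3 - 2*q_C1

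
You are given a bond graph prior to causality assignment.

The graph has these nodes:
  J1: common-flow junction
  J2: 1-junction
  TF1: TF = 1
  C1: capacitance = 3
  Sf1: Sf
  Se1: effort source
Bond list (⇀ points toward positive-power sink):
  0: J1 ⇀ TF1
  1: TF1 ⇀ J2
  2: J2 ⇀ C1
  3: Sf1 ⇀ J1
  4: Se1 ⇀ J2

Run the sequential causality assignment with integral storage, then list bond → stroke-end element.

β0 stroke at J1
β1 stroke at TF1
β2 stroke at J2
β3 stroke at Sf1
β4 stroke at J2

#3 stroke at Sf1  (Sf1 (Sf) sets flow on bond)
#4 stroke at J2  (source Se1 imposes e)
#0 stroke at J1  (J1 flow already set via bond 3)
#1 stroke at TF1  (TF1: transformer flips bond 0)
#2 stroke at J2  (J2 flow already set via bond 1)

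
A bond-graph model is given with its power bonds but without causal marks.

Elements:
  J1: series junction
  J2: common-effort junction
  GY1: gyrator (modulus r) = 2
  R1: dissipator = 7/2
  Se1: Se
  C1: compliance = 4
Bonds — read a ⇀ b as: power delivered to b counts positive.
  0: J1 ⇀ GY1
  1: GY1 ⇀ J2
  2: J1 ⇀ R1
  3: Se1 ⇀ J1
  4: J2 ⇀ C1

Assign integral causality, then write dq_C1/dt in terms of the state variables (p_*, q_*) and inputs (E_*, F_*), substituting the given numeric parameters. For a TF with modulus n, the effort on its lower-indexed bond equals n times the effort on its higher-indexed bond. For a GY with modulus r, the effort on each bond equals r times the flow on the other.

β3 stroke at J1  (Se1 (Se) sets effort on bond)
β4 stroke at J2  (prefer integral on C1)
β1 stroke at GY1  (J2: bond 4 brought effort, rest push out)
β0 stroke at GY1  (through GY1, causality inverts; strokes same side of GY1)
β2 stroke at J1  (J1 flow already set via bond 0)

dq_C1/dt = E_Se1/2 - 7*q_C1/32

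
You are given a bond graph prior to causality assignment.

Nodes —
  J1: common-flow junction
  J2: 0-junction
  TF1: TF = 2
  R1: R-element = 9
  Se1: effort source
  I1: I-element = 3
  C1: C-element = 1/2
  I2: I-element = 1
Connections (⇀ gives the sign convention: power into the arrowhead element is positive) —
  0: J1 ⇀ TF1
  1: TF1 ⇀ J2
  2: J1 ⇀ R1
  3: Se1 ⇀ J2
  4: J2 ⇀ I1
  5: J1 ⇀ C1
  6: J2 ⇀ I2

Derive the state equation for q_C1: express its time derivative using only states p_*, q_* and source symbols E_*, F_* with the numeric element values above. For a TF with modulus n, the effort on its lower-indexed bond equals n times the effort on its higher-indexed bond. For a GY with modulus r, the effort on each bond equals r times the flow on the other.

dq_C1/dt = -2*E_Se1/9 - 2*q_C1/9

#3 |J2  (Se1 fixes effort; stroke away)
#1 |TF1  (J2 effort already set via bond 3)
#4 |I1  (common-e at J2 fixed by 3)
#6 |I2  (common-e at J2 fixed by 3)
#0 |J1  (TF TF1: opposite of bond 1)
#5 |J1  (prefer integral on C1)
#2 |R1  (J1: last free bond brings flow in)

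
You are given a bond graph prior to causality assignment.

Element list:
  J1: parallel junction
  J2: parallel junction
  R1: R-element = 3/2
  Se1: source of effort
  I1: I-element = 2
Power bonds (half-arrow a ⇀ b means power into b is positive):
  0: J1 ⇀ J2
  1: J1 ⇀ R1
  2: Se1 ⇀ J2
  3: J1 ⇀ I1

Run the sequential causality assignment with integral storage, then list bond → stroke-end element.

β0 |J1
β1 |R1
β2 |J2
β3 |I1

bond 2 stroke at J2  (source Se1 imposes e)
bond 0 stroke at J1  (J2: bond 2 brought effort, rest push out)
bond 1 stroke at R1  (J1: bond 0 brought effort, rest push out)
bond 3 stroke at I1  (J1: bond 0 brought effort, rest push out)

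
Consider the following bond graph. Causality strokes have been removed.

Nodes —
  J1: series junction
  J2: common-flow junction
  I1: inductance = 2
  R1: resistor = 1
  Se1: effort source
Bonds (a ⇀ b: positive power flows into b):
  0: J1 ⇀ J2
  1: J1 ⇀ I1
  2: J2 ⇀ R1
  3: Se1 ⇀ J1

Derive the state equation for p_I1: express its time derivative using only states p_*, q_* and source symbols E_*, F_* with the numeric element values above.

dp_I1/dt = E_Se1 - p_I1/2

b3 →J1  (source Se1 imposes e)
b1 →I1  (prefer integral on I1)
b0 →J1  (common-f at J1 fixed by 1)
b2 →J2  (J2: bond 0 brought flow, rest push out)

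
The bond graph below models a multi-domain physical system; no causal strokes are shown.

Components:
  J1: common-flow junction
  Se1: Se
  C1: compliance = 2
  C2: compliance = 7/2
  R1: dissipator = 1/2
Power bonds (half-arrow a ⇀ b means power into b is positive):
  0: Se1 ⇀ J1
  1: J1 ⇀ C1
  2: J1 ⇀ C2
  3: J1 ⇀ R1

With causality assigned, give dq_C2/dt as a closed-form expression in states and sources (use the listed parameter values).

b0 →J1  (Se1: effort source, stroke at far end)
b1 →J1  (prefer integral on C1)
b2 →J1  (C2: C, integral causality)
b3 →R1  (closing 1-jn rule on J1)

dq_C2/dt = 2*E_Se1 - q_C1 - 4*q_C2/7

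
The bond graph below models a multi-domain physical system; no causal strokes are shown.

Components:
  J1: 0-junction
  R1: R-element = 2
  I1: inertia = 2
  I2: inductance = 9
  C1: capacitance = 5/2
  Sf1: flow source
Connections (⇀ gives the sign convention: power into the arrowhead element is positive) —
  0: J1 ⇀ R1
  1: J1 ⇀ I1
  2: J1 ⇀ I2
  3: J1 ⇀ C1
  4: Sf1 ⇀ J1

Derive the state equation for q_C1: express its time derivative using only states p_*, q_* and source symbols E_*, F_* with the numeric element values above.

dq_C1/dt = F_Sf1 - p_I1/2 - p_I2/9 - q_C1/5

#4 stroke at Sf1  (Sf1: flow source, stroke at near end)
#1 stroke at I1  (I1: I, integral causality)
#2 stroke at I2  (I2 integral (f out))
#3 stroke at J1  (C1: C, integral causality)
#0 stroke at R1  (common-e at J1 fixed by 3)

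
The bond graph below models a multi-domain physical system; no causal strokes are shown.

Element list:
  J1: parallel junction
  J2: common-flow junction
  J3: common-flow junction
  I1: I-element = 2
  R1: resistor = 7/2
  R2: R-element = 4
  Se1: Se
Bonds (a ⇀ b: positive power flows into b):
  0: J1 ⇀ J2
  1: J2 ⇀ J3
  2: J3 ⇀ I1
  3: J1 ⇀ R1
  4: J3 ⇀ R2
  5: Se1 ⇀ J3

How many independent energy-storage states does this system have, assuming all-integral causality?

#5 stroke at J3  (Se1 fixes effort; stroke away)
#2 stroke at I1  (I1 outputs flow p/I1)
#1 stroke at J3  (J3 flow already set via bond 2)
#4 stroke at J3  (1-jn J3 has f-setter on 2)
#0 stroke at J2  (common-f at J2 fixed by 1)
#3 stroke at J1  (only one effort-in slot at J1)

1  (I1 all integral)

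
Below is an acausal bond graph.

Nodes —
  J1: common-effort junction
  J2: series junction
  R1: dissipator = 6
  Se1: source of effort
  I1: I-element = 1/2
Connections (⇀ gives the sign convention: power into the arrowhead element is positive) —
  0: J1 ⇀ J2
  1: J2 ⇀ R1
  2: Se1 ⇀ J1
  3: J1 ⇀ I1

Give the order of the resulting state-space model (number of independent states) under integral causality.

1  (I1 all integral)

β2 stroke at J1  (Se1: effort source, stroke at far end)
β0 stroke at J2  (J1: bond 2 brought effort, rest push out)
β3 stroke at I1  (J1: bond 2 brought effort, rest push out)
β1 stroke at R1  (only one flow-in slot at J2)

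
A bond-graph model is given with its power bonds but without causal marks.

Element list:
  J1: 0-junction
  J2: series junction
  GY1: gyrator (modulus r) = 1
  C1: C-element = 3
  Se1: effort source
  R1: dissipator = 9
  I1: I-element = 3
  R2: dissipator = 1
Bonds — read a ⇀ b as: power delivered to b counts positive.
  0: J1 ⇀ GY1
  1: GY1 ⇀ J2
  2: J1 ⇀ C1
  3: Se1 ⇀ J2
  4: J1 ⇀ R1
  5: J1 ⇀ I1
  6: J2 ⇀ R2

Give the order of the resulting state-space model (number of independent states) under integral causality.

2  (C1, I1 all integral)

β3 stroke at J2  (Se1 fixes effort; stroke away)
β2 stroke at J1  (prefer integral on C1)
β0 stroke at GY1  (0-jn J1 has e-setter on 2)
β4 stroke at R1  (0-jn J1 has e-setter on 2)
β5 stroke at I1  (common-e at J1 fixed by 2)
β1 stroke at GY1  (GY1: gyrator matches bond 0)
β6 stroke at J2  (J2 flow already set via bond 1)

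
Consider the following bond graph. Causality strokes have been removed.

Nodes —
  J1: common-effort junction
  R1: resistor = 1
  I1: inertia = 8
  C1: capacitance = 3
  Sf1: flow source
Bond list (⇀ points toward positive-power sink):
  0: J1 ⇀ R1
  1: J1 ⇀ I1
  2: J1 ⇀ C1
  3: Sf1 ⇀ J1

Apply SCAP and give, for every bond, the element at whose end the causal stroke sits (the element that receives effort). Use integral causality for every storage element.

#0 →R1
#1 →I1
#2 →J1
#3 →Sf1

#3 →Sf1  (Sf1 (Sf) sets flow on bond)
#1 →I1  (I1: I, integral causality)
#2 →J1  (C1 outputs effort q/C1)
#0 →R1  (J1: bond 2 brought effort, rest push out)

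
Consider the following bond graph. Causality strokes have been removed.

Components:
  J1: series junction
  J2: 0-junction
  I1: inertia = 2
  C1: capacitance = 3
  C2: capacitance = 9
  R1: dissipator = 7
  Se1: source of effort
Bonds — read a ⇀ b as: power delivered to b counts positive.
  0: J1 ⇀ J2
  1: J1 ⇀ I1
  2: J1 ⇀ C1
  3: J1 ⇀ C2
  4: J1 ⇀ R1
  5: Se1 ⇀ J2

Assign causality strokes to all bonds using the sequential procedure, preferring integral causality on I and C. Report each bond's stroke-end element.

bond 5 stroke at J2  (Se1: effort source, stroke at far end)
bond 0 stroke at J1  (J2: bond 5 brought effort, rest push out)
bond 1 stroke at I1  (I1 outputs flow p/I1)
bond 2 stroke at J1  (J1 flow already set via bond 1)
bond 3 stroke at J1  (J1: bond 1 brought flow, rest push out)
bond 4 stroke at J1  (J1: bond 1 brought flow, rest push out)

#0 stroke at J1
#1 stroke at I1
#2 stroke at J1
#3 stroke at J1
#4 stroke at J1
#5 stroke at J2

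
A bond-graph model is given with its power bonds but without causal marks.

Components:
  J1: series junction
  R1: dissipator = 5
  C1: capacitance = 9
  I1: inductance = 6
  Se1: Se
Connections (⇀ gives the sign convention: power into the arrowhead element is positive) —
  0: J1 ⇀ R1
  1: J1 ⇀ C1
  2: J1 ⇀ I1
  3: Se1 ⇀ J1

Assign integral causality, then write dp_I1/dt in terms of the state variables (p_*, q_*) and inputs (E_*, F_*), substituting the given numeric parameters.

b3 stroke at J1  (source Se1 imposes e)
b1 stroke at J1  (C1 outputs effort q/C1)
b2 stroke at I1  (I1 integral (f out))
b0 stroke at J1  (common-f at J1 fixed by 2)

dp_I1/dt = E_Se1 - 5*p_I1/6 - q_C1/9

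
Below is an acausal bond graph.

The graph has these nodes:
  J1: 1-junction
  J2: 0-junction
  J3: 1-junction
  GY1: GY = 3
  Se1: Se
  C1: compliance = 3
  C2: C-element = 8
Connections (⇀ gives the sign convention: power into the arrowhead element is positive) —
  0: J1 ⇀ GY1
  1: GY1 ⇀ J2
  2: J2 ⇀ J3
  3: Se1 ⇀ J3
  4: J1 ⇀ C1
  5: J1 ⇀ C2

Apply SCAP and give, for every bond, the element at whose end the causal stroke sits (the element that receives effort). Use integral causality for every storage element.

β0 stroke→GY1
β1 stroke→GY1
β2 stroke→J2
β3 stroke→J3
β4 stroke→J1
β5 stroke→J1

#3 stroke→J3  (source Se1 imposes e)
#2 stroke→J2  (J3 needs exactly one f-in)
#1 stroke→GY1  (J2: bond 2 brought effort, rest push out)
#0 stroke→GY1  (through GY1, causality inverts; strokes same side of GY1)
#4 stroke→J1  (common-f at J1 fixed by 0)
#5 stroke→J1  (J1 flow already set via bond 0)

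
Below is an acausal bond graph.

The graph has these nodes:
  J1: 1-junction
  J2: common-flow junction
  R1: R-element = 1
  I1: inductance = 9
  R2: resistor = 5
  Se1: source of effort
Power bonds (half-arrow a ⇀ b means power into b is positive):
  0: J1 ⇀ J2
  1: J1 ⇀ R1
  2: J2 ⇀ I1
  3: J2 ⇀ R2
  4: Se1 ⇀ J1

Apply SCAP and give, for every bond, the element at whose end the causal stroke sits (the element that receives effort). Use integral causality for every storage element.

bond 4 stroke at J1  (Se1 fixes effort; stroke away)
bond 2 stroke at I1  (I1: I, integral causality)
bond 0 stroke at J2  (1-jn J2 has f-setter on 2)
bond 3 stroke at J2  (1-jn J2 has f-setter on 2)
bond 1 stroke at J1  (common-f at J1 fixed by 0)

#0 →J2
#1 →J1
#2 →I1
#3 →J2
#4 →J1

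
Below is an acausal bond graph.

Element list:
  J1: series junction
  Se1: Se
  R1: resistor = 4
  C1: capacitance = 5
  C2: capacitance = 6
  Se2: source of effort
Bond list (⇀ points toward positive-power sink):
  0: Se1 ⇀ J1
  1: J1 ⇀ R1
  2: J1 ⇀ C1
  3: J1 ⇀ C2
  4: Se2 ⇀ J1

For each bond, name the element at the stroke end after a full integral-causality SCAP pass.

#0 stroke at J1
#1 stroke at R1
#2 stroke at J1
#3 stroke at J1
#4 stroke at J1

b0 stroke at J1  (source Se1 imposes e)
b4 stroke at J1  (Se2 fixes effort; stroke away)
b2 stroke at J1  (C1: C, integral causality)
b3 stroke at J1  (C2: C, integral causality)
b1 stroke at R1  (J1: last free bond brings flow in)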